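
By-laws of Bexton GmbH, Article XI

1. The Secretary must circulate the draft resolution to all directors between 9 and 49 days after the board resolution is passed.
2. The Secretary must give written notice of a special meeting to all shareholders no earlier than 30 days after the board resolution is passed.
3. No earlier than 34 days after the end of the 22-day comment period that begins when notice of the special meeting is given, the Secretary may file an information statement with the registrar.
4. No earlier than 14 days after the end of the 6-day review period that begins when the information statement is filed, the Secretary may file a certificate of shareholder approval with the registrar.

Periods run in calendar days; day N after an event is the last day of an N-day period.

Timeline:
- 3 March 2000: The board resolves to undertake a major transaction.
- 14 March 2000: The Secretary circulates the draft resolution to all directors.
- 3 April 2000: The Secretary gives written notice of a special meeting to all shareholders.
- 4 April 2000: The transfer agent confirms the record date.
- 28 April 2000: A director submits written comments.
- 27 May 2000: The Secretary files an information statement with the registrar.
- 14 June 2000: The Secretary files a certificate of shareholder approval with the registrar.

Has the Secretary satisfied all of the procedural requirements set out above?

No

Step 1: the window is 9–49 days after 3 March 2000 (when the board resolution is passed), so 12 March 2000 through 21 April 2000; done 14 March 2000, which is between those dates.
Step 2: the earliest permitted date is 30 days after 3 March 2000 (when the board resolution is passed), i.e. 2 April 2000; done 3 April 2000, after the minimum wait.
Step 3: the earliest permitted date is 34 days after 25 April 2000 (end of the 22-day comment period, which began when notice of the special meeting is given on 3 April 2000), i.e. 29 May 2000; acted on 27 May 2000, 2 days prematurely.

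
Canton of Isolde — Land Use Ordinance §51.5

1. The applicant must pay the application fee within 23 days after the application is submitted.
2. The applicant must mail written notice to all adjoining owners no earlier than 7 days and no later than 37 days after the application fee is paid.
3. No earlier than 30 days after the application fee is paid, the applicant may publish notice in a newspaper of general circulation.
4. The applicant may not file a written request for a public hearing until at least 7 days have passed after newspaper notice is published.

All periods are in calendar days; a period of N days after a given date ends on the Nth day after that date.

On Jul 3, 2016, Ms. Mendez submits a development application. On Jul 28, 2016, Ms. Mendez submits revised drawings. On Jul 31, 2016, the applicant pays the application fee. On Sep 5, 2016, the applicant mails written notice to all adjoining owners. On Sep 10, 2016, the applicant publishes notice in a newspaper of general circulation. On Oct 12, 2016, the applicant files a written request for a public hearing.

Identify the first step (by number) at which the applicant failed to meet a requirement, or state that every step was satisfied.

Step 1

Step 1: 23 days after Jul 3, 2016 (when the application is submitted) is Jul 26, 2016; done Jul 31, 2016 — 5 days late.
No need to go further; step 1 was not satisfied.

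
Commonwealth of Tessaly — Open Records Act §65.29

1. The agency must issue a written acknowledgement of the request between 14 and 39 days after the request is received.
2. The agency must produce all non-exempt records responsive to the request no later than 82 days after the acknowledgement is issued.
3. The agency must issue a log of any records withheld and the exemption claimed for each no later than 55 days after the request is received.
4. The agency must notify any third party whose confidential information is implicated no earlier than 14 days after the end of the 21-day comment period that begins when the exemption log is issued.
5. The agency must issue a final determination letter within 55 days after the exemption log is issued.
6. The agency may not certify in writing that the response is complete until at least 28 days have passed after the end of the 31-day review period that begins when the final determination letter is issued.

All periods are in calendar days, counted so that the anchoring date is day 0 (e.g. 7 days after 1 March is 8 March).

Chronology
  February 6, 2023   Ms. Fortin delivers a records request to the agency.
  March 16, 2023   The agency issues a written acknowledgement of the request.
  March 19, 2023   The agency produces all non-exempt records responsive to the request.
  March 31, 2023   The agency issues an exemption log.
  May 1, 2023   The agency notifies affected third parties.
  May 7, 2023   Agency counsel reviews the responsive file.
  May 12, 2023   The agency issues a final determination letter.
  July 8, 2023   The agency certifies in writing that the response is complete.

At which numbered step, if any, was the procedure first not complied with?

Step 4

(1) the permitted window runs from February 6, 2023 + 14 = February 20, 2023 to February 6, 2023 + 39 = March 17, 2023; done March 16, 2023 — within the window.
(2) due by March 16, 2023 + 82 days = June 6, 2023; completed March 19, 2023, before the deadline.
(3) due by February 6, 2023 + 55 days = April 2, 2023; completed March 31, 2023, before the deadline.
(4) permitted from April 21, 2023 + 14 days = May 5, 2023 onward; done May 1, 2023 — 4 days too early.
No need to go further; step 4 was not satisfied.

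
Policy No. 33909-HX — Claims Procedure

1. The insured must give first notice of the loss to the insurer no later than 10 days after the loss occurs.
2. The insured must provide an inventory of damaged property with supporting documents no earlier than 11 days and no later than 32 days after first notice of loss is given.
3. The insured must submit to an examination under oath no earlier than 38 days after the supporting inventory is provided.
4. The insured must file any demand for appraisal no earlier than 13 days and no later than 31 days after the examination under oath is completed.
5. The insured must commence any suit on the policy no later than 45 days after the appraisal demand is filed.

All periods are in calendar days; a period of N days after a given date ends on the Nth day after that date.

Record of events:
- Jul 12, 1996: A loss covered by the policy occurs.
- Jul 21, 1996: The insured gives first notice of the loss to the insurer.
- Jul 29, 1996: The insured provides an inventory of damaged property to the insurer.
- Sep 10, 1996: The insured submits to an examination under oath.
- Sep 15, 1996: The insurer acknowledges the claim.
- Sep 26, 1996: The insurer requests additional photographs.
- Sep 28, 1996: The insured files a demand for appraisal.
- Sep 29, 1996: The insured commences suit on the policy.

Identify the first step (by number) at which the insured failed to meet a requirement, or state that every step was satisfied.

Step 1 — counting 10 days from Jul 12, 1996 (when the loss occurs) gives a deadline of Jul 22, 1996; Jul 21, 1996 is within that limit.
Step 2 — 11 and 32 days from Jul 21, 1996 (when first notice of loss is given) are Aug 1, 1996 and Aug 22, 1996 respectively; Jul 29, 1996 is 3 days too early.

Step 2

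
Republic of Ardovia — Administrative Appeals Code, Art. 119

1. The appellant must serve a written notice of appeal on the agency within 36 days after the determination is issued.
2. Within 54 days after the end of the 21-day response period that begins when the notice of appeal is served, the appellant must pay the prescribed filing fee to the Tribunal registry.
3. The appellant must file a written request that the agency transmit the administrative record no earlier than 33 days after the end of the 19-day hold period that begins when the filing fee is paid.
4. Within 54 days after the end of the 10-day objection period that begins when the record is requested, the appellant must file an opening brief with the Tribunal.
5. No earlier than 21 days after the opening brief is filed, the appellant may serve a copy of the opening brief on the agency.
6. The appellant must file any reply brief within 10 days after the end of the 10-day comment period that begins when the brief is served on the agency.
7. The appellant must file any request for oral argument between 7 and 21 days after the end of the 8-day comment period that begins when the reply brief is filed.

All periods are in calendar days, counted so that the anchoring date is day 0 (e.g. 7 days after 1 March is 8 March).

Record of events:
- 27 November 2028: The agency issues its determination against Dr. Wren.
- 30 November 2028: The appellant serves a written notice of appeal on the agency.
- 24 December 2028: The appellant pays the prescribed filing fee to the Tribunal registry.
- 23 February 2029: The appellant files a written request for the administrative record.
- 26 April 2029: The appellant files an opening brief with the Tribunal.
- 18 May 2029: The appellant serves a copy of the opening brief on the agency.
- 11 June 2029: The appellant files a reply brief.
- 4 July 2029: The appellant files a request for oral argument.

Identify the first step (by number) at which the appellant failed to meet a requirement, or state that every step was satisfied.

Step 6

Step 1: 36 days after 27 November 2028 (when the determination is issued) is 2 January 2029; completed 30 November 2028, before the deadline.
Step 2: 54 days after 21 December 2028 (end of the 21-day response period, which began when the notice of appeal is served on 30 November 2028) is 13 February 2029; completed 24 December 2028, before the deadline.
Step 3: the earliest permitted date is 33 days after 12 January 2029 (end of the 19-day hold period, which began when the filing fee is paid on 24 December 2028), i.e. 14 February 2029; done 23 February 2029, after the minimum wait.
Step 4: 54 days after 5 March 2029 (end of the 10-day objection period, which began when the record is requested on 23 February 2029) is 28 April 2029; completed 26 April 2029, before the deadline.
Step 5: the earliest permitted date is 21 days after 26 April 2029 (when the opening brief is filed), i.e. 17 May 2029; done 18 May 2029 — permitted.
Step 6: 10 days after 28 May 2029 (end of the 10-day comment period, which began when the brief is served on the agency on 18 May 2029) is 7 June 2029; 11 June 2029 misses that deadline by 4 days.
The procedure was therefore not followed at step 6.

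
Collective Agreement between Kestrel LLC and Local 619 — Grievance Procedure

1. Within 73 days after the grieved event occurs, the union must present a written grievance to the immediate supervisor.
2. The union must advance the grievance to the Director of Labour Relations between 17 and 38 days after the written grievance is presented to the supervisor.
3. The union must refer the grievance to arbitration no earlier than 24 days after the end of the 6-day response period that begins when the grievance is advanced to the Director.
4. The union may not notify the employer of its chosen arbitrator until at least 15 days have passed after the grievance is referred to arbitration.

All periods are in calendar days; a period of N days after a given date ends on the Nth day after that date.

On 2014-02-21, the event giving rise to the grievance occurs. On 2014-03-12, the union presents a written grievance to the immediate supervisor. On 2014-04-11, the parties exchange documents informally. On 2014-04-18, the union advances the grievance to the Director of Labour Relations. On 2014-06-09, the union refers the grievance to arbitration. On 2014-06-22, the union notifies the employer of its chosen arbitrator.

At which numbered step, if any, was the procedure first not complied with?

Step 1 — counting 73 days from 2014-02-21 (when the grieved event occurs) gives a deadline of 2014-05-05; completed 2014-03-12, before the deadline.
Step 2 — 17 and 38 days from 2014-03-12 (when the written grievance is presented to the supervisor) are 2014-03-29 and 2014-04-19 respectively; done 2014-04-18 — within the window.
Step 3 — must wait 24 days from 2014-04-24 (end of the 6-day response period, which began when the grievance is advanced to the Director on 2014-04-18), so not before 2014-05-18; 2014-06-09 is on or after that date.
Step 4 — must wait 15 days from 2014-06-09 (when the grievance is referred to arbitration), so not before 2014-06-24; 2014-06-22 is 2 days before the earliest permitted date.
Later steps need not be reached.

Step 4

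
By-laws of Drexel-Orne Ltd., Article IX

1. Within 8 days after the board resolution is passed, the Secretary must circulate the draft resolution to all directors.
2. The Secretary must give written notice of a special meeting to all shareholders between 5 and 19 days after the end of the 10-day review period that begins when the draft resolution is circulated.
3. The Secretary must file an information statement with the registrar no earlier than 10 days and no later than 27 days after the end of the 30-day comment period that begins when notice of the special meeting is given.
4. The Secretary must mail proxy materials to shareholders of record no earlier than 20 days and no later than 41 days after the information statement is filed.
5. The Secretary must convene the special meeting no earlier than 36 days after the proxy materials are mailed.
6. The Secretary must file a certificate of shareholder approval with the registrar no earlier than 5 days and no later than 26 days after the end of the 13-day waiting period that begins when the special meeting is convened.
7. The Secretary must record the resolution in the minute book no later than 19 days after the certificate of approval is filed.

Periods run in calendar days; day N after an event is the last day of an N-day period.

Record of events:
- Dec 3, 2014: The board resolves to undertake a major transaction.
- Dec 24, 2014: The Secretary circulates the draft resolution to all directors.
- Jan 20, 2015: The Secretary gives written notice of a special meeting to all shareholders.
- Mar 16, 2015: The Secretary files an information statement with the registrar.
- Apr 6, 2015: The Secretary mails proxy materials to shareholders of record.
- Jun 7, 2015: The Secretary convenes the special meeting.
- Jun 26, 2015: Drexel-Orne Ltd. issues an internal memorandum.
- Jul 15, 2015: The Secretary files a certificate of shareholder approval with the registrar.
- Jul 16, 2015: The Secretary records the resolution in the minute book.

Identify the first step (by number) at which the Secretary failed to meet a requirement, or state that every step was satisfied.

Step 1

Step 1 — counting 8 days from Dec 3, 2014 (when the board resolution is passed) gives a deadline of Dec 11, 2014; not done until Dec 24, 2014, 13 days after the deadline.
That is the first point of non-compliance.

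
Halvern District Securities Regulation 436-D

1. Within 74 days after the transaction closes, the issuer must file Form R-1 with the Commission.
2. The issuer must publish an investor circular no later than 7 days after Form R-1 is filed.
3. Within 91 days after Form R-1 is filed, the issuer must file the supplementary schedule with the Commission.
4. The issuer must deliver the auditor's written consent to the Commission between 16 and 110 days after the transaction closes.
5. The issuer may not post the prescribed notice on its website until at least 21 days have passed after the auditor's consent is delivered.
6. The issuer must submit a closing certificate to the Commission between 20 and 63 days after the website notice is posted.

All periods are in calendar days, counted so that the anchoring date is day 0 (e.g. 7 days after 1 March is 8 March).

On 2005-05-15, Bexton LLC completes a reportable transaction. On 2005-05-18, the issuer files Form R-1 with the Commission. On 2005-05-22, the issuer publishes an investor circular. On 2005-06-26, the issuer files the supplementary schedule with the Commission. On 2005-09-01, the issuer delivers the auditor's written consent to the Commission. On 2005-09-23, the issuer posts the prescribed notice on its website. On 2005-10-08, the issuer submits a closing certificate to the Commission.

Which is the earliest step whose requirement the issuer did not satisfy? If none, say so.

Step 6

Step 1: 74 days after 2005-05-15 (when the transaction closes) is 2005-07-28; completed 2005-05-18, before the deadline.
Step 2: 7 days after 2005-05-18 (when Form R-1 is filed) is 2005-05-25; 2005-05-22 is within that limit.
Step 3: 91 days after 2005-05-18 (when Form R-1 is filed) is 2005-08-17; done 2005-06-26 — timely.
Step 4: the window is 16–110 days after 2005-05-15 (when the transaction closes), so 2005-05-31 through 2005-09-02; done 2005-09-01 — within the window.
Step 5: the earliest permitted date is 21 days after 2005-09-01 (when the auditor's consent is delivered), i.e. 2005-09-22; done 2005-09-23, after the minimum wait.
Step 6: the window is 20–63 days after 2005-09-23 (when the website notice is posted), so 2005-10-13 through 2005-11-25; 2005-10-08 is 5 days too early.
No need to go further; step 6 was not satisfied.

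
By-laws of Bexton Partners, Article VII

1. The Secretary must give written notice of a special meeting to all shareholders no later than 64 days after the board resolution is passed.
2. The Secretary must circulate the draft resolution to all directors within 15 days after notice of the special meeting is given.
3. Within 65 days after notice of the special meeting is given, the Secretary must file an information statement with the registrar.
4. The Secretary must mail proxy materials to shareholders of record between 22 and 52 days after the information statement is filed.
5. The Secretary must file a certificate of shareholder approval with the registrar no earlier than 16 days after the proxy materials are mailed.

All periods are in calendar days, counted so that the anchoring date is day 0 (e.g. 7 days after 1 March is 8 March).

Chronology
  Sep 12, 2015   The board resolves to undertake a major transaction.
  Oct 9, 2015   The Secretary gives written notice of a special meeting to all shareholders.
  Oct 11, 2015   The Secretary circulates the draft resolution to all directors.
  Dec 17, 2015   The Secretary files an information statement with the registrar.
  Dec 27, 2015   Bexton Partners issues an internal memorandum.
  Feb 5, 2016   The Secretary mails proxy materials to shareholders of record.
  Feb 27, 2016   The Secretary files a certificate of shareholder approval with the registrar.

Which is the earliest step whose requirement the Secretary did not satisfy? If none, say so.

Step 3

Step 1: 64 days after Sep 12, 2015 (when the board resolution is passed) is Nov 15, 2015; done Oct 9, 2015 — timely.
Step 2: 15 days after Oct 9, 2015 (when notice of the special meeting is given) is Oct 24, 2015; done Oct 11, 2015 — timely.
Step 3: 65 days after Oct 9, 2015 (when notice of the special meeting is given) is Dec 13, 2015; not done until Dec 17, 2015, 4 days after the deadline.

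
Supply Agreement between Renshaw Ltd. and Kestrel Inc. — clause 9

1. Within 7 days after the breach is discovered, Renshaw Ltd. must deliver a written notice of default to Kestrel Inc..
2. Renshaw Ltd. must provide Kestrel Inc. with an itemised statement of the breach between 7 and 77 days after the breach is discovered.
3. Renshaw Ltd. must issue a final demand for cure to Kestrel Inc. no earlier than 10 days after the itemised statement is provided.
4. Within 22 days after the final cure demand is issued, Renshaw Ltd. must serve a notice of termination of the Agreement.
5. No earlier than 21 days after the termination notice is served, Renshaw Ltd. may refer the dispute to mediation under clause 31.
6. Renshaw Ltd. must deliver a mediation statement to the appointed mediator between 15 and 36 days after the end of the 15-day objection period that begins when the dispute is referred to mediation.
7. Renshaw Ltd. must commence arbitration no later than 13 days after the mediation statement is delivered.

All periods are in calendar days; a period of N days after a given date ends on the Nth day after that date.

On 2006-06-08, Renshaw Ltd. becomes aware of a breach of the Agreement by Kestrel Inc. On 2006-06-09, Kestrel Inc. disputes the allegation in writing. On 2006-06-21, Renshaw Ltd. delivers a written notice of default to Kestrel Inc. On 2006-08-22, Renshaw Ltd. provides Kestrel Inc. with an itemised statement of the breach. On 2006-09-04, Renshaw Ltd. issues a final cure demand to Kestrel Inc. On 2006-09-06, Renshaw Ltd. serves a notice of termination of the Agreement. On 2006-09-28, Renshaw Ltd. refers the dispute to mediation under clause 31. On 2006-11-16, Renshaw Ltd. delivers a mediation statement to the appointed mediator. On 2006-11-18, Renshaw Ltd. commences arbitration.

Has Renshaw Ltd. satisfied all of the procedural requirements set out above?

No

(1) due by 2006-06-08 + 7 days = 2006-06-15; done 2006-06-21 — 6 days late.
The analysis stops there.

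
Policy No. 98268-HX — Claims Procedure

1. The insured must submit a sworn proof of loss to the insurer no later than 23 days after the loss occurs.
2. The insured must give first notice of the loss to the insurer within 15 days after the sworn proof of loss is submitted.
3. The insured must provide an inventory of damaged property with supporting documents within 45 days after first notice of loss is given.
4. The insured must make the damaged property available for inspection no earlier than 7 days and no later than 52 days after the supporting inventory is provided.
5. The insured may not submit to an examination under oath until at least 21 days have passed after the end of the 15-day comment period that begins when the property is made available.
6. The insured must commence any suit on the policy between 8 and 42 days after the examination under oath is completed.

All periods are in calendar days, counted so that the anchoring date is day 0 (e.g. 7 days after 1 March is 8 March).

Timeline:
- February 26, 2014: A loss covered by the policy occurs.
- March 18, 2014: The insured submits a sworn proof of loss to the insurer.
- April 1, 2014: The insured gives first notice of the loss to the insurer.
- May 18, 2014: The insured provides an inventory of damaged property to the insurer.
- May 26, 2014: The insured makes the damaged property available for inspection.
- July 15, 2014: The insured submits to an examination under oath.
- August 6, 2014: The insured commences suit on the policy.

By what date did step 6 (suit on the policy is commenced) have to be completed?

August 26, 2014

Step 6 runs from July 15, 2014, when the examination under oath is completed. The window is 8–42 days after July 15, 2014; it closes on August 26, 2014.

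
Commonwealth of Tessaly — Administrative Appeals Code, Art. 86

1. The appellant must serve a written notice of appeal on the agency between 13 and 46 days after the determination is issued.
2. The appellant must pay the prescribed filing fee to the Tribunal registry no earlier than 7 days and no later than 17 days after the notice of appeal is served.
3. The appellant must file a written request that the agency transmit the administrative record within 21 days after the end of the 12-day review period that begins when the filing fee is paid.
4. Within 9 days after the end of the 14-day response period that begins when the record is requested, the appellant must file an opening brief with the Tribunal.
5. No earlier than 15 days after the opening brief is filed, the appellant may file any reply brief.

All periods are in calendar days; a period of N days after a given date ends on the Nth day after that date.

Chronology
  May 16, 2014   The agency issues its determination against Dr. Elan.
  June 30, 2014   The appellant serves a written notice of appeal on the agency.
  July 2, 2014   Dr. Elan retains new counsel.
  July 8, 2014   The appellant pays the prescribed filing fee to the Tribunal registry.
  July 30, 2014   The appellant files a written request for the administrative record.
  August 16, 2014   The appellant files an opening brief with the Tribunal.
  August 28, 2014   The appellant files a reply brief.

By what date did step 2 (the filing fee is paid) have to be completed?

Step 2 runs from June 30, 2014, when the notice of appeal is served. The window is 7–17 days after June 30, 2014; it closes on July 17, 2014.

July 17, 2014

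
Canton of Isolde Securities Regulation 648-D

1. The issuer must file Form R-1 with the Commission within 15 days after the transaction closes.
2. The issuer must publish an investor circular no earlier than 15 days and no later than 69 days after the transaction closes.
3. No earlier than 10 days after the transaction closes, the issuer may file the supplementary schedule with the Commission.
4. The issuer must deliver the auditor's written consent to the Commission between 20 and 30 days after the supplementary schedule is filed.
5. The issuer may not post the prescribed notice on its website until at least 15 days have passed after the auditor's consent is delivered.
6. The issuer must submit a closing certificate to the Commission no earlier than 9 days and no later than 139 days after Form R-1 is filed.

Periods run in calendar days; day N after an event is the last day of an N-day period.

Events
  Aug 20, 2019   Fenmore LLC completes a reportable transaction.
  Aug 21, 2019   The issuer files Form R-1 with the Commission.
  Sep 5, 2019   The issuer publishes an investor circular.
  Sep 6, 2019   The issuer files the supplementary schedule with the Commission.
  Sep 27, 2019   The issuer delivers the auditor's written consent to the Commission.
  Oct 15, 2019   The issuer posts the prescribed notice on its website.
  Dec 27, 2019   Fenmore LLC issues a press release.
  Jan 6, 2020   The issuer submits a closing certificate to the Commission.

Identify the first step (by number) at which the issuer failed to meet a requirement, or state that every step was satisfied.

None — every step was satisfied

Step 1: 15 days after Aug 20, 2019 (when the transaction closes) is Sep 4, 2019; done Aug 21, 2019 — timely.
Step 2: the window is 15–69 days after Aug 20, 2019 (when the transaction closes), so Sep 4, 2019 through Oct 28, 2019; done Sep 5, 2019 — within the window.
Step 3: the earliest permitted date is 10 days after Aug 20, 2019 (when the transaction closes), i.e. Aug 30, 2019; done Sep 6, 2019 — permitted.
Step 4: the window is 20–30 days after Sep 6, 2019 (when the supplementary schedule is filed), so Sep 26, 2019 through Oct 6, 2019; done Sep 27, 2019 — within the window.
Step 5: the earliest permitted date is 15 days after Sep 27, 2019 (when the auditor's consent is delivered), i.e. Oct 12, 2019; done Oct 15, 2019, after the minimum wait.
Step 6: the window is 9–139 days after Aug 21, 2019 (when Form R-1 is filed), so Aug 30, 2019 through Jan 7, 2020; done Jan 6, 2020, which is between those dates.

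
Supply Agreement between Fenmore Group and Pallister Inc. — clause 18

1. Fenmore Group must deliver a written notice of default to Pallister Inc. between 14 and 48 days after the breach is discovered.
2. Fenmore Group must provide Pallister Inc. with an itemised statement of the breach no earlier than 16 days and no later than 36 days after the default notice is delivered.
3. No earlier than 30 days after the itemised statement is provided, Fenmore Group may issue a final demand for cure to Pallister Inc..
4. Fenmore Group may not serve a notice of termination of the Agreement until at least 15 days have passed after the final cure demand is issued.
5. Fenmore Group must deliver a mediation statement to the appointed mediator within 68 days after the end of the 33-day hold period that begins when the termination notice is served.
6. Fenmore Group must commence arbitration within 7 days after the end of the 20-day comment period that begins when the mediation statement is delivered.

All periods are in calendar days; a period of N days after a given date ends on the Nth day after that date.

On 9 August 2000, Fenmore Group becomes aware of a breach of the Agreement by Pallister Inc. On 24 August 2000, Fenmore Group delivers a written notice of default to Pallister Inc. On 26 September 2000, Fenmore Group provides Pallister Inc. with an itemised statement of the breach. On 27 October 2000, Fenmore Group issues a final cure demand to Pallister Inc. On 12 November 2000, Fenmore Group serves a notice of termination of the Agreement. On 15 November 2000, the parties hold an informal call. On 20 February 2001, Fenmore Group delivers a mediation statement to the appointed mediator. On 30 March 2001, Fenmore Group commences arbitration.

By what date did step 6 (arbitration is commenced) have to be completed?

The mediation statement is delivered on 20 February 2001; the 20-day comment period therefore ends 12 March 2001, and step 6 runs from that date. 7 days after 12 March 2001 is 19 March 2001.

19 March 2001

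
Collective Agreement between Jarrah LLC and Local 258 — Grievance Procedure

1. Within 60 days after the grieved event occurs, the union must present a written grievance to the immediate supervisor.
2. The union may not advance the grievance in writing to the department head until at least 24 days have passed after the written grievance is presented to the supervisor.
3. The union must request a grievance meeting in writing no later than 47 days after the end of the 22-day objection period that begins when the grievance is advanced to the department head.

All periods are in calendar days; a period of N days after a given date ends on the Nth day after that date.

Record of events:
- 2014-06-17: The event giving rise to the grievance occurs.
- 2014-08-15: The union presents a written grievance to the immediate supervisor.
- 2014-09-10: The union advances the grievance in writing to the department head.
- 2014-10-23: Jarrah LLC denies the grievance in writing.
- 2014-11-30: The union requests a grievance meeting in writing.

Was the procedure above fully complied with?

No

Step 1: 60 days after 2014-06-17 (when the grieved event occurs) is 2014-08-16; 2014-08-15 is within that limit.
Step 2: the earliest permitted date is 24 days after 2014-08-15 (when the written grievance is presented to the supervisor), i.e. 2014-09-08; done 2014-09-10, after the minimum wait.
Step 3: 47 days after 2014-10-02 (end of the 22-day objection period, which began when the grievance is advanced to the department head on 2014-09-10) is 2014-11-18; 2014-11-30 misses that deadline by 12 days.
No need to go further; step 3 was not satisfied.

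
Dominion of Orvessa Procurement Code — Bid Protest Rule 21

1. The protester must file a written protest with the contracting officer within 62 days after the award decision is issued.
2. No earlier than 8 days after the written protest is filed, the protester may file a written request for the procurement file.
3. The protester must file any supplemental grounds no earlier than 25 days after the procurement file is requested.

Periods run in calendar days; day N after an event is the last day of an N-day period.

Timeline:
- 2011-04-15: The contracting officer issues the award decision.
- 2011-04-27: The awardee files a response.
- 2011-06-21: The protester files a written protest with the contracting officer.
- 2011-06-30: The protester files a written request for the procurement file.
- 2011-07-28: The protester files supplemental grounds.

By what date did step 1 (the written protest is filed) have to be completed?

Step 1 runs from 2011-04-15, when the award decision is issued. 62 days after 2011-04-15 is 2011-06-16.

2011-06-16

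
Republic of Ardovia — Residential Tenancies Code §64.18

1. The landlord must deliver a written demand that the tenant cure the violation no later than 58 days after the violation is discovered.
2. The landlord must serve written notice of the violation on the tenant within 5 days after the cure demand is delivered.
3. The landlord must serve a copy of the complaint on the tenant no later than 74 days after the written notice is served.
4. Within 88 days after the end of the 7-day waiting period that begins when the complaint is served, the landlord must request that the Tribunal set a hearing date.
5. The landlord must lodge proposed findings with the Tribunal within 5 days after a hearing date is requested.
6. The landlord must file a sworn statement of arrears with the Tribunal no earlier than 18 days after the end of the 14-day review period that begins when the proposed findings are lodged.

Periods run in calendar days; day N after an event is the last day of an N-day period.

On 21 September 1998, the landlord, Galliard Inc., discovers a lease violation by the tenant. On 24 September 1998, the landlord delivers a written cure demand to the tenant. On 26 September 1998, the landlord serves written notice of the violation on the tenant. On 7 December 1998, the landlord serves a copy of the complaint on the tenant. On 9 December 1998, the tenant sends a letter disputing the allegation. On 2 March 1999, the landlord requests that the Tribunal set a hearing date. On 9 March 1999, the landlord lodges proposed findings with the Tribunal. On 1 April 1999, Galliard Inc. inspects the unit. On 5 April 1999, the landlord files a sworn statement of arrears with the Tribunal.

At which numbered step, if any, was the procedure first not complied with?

Step 1: 58 days after 21 September 1998 (when the violation is discovered) is 18 November 1998; completed 24 September 1998, before the deadline.
Step 2: 5 days after 24 September 1998 (when the cure demand is delivered) is 29 September 1998; completed 26 September 1998, before the deadline.
Step 3: 74 days after 26 September 1998 (when the written notice is served) is 9 December 1998; done 7 December 1998 — timely.
Step 4: 88 days after 14 December 1998 (end of the 7-day waiting period, which began when the complaint is served on 7 December 1998) is 12 March 1999; completed 2 March 1999, before the deadline.
Step 5: 5 days after 2 March 1999 (when a hearing date is requested) is 7 March 1999; done 9 March 1999 — 2 days late.
That is the first point of non-compliance.

Step 5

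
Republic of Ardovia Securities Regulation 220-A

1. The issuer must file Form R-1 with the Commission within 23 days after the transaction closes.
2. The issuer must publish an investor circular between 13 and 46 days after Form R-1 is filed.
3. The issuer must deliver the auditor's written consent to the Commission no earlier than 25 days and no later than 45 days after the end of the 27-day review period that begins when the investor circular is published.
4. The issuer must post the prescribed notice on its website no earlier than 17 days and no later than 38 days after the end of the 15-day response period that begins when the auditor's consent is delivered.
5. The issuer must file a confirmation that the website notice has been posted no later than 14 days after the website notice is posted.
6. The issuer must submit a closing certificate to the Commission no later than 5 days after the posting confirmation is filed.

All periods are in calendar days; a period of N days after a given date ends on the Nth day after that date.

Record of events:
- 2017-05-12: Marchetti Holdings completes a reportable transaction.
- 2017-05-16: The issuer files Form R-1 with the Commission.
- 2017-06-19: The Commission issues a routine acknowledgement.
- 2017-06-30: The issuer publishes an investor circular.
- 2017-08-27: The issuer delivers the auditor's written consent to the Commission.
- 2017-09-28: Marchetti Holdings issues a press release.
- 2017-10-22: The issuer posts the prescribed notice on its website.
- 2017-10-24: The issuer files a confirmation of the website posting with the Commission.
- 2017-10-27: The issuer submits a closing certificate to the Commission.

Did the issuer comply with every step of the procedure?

No

Step 1: 23 days after 2017-05-12 (when the transaction closes) is 2017-06-04; 2017-05-16 is within that limit.
Step 2: the window is 13–46 days after 2017-05-16 (when Form R-1 is filed), so 2017-05-29 through 2017-07-01; done 2017-06-30, which is between those dates.
Step 3: the window is 25–45 days after 2017-07-27 (end of the 27-day review period, which began when the investor circular is published on 2017-06-30), so 2017-08-21 through 2017-09-10; done 2017-08-27 — within the window.
Step 4: the window is 17–38 days after 2017-09-11 (end of the 15-day response period, which began when the auditor's consent is delivered on 2017-08-27), so 2017-09-28 through 2017-10-19; 2017-10-22 is 3 days past the end of the window.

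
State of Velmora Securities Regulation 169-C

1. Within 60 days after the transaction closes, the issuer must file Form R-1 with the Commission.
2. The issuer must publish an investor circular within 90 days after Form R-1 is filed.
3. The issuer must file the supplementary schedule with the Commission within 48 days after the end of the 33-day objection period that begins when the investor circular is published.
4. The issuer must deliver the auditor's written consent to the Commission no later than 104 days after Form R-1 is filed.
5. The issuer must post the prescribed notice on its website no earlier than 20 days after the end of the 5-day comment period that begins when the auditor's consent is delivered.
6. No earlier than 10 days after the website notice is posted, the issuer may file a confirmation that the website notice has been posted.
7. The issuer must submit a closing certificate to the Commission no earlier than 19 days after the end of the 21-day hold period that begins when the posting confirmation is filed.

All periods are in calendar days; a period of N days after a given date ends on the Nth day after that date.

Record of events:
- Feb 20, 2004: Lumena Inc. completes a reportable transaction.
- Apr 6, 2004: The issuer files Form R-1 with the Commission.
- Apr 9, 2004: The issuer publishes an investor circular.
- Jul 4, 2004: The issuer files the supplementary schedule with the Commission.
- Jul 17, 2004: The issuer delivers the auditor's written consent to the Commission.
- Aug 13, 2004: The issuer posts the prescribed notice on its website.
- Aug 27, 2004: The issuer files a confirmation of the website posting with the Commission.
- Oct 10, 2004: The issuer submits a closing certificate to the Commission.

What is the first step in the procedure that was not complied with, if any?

Step 3

Step 1: 60 days after Feb 20, 2004 (when the transaction closes) is Apr 20, 2004; Apr 6, 2004 is within that limit.
Step 2: 90 days after Apr 6, 2004 (when Form R-1 is filed) is Jul 5, 2004; done Apr 9, 2004 — timely.
Step 3: 48 days after May 12, 2004 (end of the 33-day objection period, which began when the investor circular is published on Apr 9, 2004) is Jun 29, 2004; Jul 4, 2004 misses that deadline by 5 days.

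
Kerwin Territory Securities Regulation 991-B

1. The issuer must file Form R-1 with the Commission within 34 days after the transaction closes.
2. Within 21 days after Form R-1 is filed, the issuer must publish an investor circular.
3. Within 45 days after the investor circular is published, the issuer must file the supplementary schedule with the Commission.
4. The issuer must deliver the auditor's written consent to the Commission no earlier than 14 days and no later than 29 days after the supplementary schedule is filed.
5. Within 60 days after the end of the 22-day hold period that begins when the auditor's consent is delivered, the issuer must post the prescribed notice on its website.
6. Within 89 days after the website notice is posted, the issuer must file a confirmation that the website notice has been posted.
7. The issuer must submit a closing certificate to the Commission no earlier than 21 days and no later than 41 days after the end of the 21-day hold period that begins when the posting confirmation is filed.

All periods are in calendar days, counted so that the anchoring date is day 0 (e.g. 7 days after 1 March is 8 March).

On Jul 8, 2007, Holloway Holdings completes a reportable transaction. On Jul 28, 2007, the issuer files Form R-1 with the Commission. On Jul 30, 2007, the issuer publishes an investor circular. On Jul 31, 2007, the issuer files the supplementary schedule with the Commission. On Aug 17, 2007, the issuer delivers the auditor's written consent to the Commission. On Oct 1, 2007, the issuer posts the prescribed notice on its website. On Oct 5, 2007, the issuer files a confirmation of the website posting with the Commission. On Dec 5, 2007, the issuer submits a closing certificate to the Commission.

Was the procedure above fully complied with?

Step 1: 34 days after Jul 8, 2007 (when the transaction closes) is Aug 11, 2007; Jul 28, 2007 is within that limit.
Step 2: 21 days after Jul 28, 2007 (when Form R-1 is filed) is Aug 18, 2007; Jul 30, 2007 is within that limit.
Step 3: 45 days after Jul 30, 2007 (when the investor circular is published) is Sep 13, 2007; done Jul 31, 2007 — timely.
Step 4: the window is 14–29 days after Jul 31, 2007 (when the supplementary schedule is filed), so Aug 14, 2007 through Aug 29, 2007; Aug 17, 2007 falls inside that range.
Step 5: 60 days after Sep 8, 2007 (end of the 22-day hold period, which began when the auditor's consent is delivered on Aug 17, 2007) is Nov 7, 2007; completed Oct 1, 2007, before the deadline.
Step 6: 89 days after Oct 1, 2007 (when the website notice is posted) is Dec 29, 2007; completed Oct 5, 2007, before the deadline.
Step 7: the window is 21–41 days after Oct 26, 2007 (end of the 21-day hold period, which began when the posting confirmation is filed on Oct 5, 2007), so Nov 16, 2007 through Dec 6, 2007; done Dec 5, 2007 — within the window.

Yes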